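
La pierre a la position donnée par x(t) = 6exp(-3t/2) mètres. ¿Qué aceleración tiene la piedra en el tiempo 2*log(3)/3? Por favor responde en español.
Para resolver esto, necesitamos tomar 2 derivadas de nuestra ecuación de la posición x(t) = 6·exp(-3·t/2). Tomando d/dt de x(t), encontramos v(t) = -9·exp(-3·t/2). Derivando la velocidad, obtenemos la aceleración: a(t) = 27·exp(-3·t/2)/2. Usando a(t) = 27·exp(-3·t/2)/2 y sustituyendo t = 2*log(3)/3, encontramos a = 9/2.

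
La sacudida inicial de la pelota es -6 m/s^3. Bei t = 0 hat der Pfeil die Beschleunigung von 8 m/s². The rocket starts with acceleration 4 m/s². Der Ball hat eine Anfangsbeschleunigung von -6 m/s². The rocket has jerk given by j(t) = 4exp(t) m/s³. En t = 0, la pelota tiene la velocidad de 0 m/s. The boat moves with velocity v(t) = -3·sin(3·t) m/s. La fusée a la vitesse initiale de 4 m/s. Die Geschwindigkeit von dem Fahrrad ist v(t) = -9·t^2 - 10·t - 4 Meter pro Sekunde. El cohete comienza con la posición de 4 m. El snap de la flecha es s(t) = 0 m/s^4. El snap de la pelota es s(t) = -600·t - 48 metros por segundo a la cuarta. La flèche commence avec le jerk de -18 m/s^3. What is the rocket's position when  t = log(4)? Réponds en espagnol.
Partiendo de la sacudida j(t) = 4·exp(t), tomamos 3 integrales. La antiderivada de la sacudida, con a(0) = 4, da la aceleración: a(t) = 4·exp(t). La antiderivada de la aceleración, con v(0) = 4, da la velocidad: v(t) = 4·exp(t). Tomando ∫v(t)dt y aplicando x(0) = 4, encontramos x(t) = 4·exp(t). Usando x(t) = 4·exp(t) y sustituyendo t = log(4), encontramos x = 16.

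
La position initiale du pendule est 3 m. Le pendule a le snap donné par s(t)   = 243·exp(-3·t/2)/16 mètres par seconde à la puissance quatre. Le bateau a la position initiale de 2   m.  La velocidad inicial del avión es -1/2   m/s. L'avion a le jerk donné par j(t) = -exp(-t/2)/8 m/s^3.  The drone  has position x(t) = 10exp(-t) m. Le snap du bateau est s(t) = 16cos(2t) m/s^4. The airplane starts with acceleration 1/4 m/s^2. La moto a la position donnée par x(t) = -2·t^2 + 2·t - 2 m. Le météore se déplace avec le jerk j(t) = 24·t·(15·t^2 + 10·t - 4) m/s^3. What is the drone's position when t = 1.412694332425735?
Using x(t) = 10·exp(-t) and substituting t = 1.412694332425735, we find x = 2.43486365363966.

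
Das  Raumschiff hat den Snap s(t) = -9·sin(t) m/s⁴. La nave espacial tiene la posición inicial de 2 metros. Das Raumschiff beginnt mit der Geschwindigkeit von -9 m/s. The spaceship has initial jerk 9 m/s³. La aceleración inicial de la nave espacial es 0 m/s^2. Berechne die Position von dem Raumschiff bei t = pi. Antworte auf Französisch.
Nous devons intégrer notre équation du snap s(t) = -9·sin(t) 4 fois. L'intégrale du snap est le jerk. En utilisant j(0) = 9, nous obtenons j(t) = 9·cos(t). En prenant ∫j(t)dt et en appliquant a(0) = 0, nous trouvons a(t) = 9·sin(t). En intégrant l'accélération et en utilisant la condition initiale v(0) = -9, nous obtenons v(t) = -9·cos(t). L'intégrale de la vitesse, avec x(0) = 2, donne la position: x(t) = 2 - 9·sin(t). Nous avons la position x(t) = 2 - 9·sin(t). En substituant t = pi: x(pi) = 2.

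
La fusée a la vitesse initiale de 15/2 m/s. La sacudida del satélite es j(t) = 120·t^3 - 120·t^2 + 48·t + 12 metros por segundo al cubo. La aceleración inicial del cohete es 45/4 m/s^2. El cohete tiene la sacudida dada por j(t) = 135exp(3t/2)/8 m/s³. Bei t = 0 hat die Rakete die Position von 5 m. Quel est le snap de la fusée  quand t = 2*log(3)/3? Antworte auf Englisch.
Starting from jerk j(t) = 135·exp(3·t/2)/8, we take 1 derivative. Differentiating jerk, we get snap: s(t) = 405·exp(3·t/2)/16. Using s(t) = 405·exp(3·t/2)/16 and substituting t = 2*log(3)/3, we find s = 1215/16.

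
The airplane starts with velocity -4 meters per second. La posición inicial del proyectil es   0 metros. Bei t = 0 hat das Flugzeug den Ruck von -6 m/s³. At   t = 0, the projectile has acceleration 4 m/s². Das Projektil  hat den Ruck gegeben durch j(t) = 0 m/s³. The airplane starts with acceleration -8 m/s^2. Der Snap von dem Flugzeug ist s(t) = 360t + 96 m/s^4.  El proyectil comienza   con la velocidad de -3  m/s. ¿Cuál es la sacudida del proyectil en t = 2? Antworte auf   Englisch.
From the given jerk equation j(t) = 0, we substitute t = 2 to get j = 0.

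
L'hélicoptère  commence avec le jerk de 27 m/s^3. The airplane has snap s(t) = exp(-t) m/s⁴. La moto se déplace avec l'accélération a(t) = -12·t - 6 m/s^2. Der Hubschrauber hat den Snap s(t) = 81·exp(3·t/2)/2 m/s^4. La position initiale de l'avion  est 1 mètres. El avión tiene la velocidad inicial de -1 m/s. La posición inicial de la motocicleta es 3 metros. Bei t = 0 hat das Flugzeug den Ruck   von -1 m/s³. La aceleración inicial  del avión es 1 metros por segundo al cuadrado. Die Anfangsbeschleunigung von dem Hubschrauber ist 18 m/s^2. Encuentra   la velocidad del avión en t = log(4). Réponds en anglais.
To find the answer, we compute 3 integrals of s(t) = exp(-t). The antiderivative of snap, with j(0) = -1, gives jerk: j(t) = -exp(-t). The integral of jerk, with a(0) = 1, gives acceleration: a(t) = exp(-t). The antiderivative of acceleration, with v(0) = -1, gives velocity: v(t) = -exp(-t). We have velocity v(t) = -exp(-t). Substituting t = log(4): v(log(4)) = -1/4.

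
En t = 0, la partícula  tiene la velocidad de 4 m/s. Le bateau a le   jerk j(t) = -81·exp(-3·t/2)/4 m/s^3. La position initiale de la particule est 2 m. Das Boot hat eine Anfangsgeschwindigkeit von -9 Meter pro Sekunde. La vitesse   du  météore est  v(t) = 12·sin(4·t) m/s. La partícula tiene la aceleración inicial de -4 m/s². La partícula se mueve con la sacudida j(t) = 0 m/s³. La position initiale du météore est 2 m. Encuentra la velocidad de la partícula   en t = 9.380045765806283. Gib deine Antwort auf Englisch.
We need to integrate our jerk equation j(t) = 0 2 times. Finding the antiderivative of j(t) and using a(0) = -4: a(t) = -4. The integral of acceleration is velocity. Using v(0) = 4, we get v(t) = 4 - 4·t. From the given velocity equation v(t) = 4 - 4·t, we substitute t = 9.380045765806283 to get v = -33.5201830632251.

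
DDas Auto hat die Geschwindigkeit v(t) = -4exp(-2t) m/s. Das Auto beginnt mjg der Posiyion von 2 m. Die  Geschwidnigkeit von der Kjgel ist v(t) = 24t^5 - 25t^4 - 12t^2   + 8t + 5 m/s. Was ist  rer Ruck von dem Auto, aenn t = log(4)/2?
Um dies zu lösen, müssen wir 2 Ableitungen unserer Gleichung für die Geschwindigkeit v(t) = -4·exp(-2·t) nehmen. Mit d/dt von v(t) finden wir a(t) = 8·exp(-2·t). Die Ableitung von der Beschleunigung ergibt den Ruck: j(t) = -16·exp(-2·t). Aus der Gleichung für den Ruck j(t) = -16·exp(-2·t), setzen wir t = log(4)/2 ein und erhalten j = -4.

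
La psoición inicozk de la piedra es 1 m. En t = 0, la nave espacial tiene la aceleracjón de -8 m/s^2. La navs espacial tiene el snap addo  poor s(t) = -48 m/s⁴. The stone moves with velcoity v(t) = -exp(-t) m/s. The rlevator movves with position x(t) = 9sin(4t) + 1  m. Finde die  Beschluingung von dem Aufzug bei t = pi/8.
Ausgehend von der Position x(t) = 9·sin(4·t) + 1, nehmen wir 2 Ableitungen. Durch Ableiten von der Position erhalten wir die Geschwindigkeit: v(t) = 36·cos(4·t). Durch Ableiten von der Geschwindigkeit erhalten wir die Beschleunigung: a(t) = -144·sin(4·t). Wir haben die Beschleunigung a(t) = -144·sin(4·t). Durch Einsetzen von t = pi/8: a(pi/8) = -144.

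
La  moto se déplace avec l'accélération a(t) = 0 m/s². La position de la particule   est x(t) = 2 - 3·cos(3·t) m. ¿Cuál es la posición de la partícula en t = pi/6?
De la ecuación de la posición x(t) = 2 - 3·cos(3·t), sustituimos t = pi/6 para obtener x = 2.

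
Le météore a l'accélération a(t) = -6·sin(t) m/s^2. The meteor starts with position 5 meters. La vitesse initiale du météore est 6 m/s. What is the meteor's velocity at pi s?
We must find the antiderivative of our acceleration equation a(t) = -6·sin(t) 1 time. Taking ∫a(t)dt and applying v(0) = 6, we find v(t) = 6·cos(t). Using v(t) = 6·cos(t) and substituting t = pi, we find v = -6.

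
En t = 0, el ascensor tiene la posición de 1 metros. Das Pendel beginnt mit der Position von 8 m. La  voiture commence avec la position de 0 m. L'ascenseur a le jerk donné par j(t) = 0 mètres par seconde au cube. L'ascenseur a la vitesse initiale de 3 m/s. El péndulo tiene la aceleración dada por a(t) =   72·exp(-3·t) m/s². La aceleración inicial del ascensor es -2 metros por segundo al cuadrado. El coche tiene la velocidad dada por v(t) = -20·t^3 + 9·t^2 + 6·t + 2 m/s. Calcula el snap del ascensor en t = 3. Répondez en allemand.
Wir müssen unsere Gleichung für den Ruck j(t) = 0 1-mal ableiten. Mit d/dt von j(t) finden wir s(t) = 0. Aus der Gleichung für den Snap s(t) = 0, setzen wir t = 3 ein und erhalten s = 0.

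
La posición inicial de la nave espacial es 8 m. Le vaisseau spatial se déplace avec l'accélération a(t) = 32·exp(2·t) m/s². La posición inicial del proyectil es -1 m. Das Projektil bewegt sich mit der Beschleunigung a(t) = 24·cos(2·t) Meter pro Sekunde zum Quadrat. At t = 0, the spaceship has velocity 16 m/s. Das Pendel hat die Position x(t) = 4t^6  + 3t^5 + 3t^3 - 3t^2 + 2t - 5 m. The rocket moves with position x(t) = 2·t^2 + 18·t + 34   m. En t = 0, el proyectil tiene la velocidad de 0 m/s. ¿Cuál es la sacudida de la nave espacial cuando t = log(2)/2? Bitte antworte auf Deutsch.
Um dies zu lösen, müssen wir 1 Ableitung unserer Gleichung für die Beschleunigung a(t) = 32·exp(2·t) nehmen. Mit d/dt von a(t) finden wir j(t) = 64·exp(2·t). Aus der Gleichung für den Ruck j(t) = 64·exp(2·t), setzen wir t = log(2)/2 ein und erhalten j = 128.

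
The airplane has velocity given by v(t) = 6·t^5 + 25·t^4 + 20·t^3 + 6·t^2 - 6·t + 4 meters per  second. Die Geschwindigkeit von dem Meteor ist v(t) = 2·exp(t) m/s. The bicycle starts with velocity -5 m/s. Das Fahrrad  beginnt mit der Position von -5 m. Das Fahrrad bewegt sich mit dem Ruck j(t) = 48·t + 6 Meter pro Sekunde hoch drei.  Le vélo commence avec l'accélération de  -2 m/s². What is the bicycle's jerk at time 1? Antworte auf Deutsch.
Mit j(t) = 48·t + 6 und Einsetzen von t = 1, finden wir j = 54.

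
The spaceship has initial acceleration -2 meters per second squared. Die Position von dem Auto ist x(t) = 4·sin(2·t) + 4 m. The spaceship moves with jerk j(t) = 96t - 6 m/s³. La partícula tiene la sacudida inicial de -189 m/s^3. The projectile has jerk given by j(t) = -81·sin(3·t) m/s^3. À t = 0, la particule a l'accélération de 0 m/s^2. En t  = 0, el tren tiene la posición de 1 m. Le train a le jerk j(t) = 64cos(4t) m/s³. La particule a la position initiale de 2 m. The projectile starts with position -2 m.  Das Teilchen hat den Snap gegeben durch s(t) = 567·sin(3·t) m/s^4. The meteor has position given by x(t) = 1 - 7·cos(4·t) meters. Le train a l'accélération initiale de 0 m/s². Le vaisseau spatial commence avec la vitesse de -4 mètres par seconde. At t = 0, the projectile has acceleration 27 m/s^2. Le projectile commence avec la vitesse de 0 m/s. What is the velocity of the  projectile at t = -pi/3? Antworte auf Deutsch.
Wir müssen unsere Gleichung für den Ruck j(t) = -81·sin(3·t) 2-mal integrieren. Mit ∫j(t)dt und Anwendung von a(0) = 27, finden wir a(t) = 27·cos(3·t). Mit ∫a(t)dt und Anwendung von v(0) = 0, finden wir v(t) = 9·sin(3·t). Wir haben die Geschwindigkeit v(t) = 9·sin(3·t). Durch Einsetzen von t = -pi/3: v(-pi/3) = 0.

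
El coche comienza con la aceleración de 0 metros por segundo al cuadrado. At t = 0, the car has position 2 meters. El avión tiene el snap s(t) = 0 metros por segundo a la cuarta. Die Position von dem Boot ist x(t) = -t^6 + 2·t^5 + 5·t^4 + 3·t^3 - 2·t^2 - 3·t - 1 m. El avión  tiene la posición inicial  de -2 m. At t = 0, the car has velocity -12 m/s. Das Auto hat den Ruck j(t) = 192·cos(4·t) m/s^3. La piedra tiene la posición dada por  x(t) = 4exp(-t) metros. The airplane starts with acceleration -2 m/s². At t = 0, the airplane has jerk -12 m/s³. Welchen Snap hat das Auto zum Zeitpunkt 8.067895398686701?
Wir müssen unsere Gleichung für den Ruck j(t) = 192·cos(4·t) 1-mal ableiten. Mit d/dt von j(t) finden wir s(t) = -768·sin(4·t). Wir haben den Snap s(t) = -768·sin(4·t). Durch Einsetzen von t = 8.067895398686701: s(8.067895398686701) = -579.840473050727.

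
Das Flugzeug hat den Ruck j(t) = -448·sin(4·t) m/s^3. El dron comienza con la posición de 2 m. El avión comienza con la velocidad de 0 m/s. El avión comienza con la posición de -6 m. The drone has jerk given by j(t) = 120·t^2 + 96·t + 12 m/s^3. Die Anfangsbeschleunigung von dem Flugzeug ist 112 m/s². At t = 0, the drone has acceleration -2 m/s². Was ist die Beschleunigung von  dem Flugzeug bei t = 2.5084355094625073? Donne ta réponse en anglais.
To solve this, we need to take 1 antiderivative of our jerk equation j(t) = -448·sin(4·t). The integral of jerk is acceleration. Using a(0) = 112, we get a(t) = 112·cos(4·t). We have acceleration a(t) = 112·cos(4·t). Substituting t = 2.5084355094625073: a(2.5084355094625073) = -91.8669947410910.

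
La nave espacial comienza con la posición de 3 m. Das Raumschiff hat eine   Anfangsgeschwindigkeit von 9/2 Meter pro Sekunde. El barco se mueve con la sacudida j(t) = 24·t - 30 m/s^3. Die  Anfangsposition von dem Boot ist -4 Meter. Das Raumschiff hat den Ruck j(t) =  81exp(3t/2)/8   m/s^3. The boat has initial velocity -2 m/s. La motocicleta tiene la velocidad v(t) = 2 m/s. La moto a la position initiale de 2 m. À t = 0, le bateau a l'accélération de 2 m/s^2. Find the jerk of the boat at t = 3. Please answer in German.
Aus der Gleichung für den Ruck j(t) = 24·t - 30, setzen wir t = 3 ein und erhalten j = 42.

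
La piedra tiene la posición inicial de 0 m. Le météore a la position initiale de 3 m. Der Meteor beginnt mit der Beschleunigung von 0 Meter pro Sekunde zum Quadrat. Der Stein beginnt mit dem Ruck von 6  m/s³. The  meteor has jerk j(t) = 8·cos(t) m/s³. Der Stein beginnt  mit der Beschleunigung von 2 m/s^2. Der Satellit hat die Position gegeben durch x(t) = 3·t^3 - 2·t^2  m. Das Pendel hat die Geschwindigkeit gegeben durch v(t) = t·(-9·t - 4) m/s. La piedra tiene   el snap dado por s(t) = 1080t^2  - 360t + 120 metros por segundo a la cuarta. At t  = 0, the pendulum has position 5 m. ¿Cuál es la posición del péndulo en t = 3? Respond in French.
Nous devons intégrer notre équation de la vitesse v(t) = t·(-9·t - 4) 1 fois. En intégrant la vitesse et en utilisant la condition initiale x(0) = 5, nous obtenons x(t) = -3·t^3 - 2·t^2 + 5. Nous avons la position x(t) = -3·t^3 - 2·t^2 + 5. En substituant t = 3: x(3) = -94.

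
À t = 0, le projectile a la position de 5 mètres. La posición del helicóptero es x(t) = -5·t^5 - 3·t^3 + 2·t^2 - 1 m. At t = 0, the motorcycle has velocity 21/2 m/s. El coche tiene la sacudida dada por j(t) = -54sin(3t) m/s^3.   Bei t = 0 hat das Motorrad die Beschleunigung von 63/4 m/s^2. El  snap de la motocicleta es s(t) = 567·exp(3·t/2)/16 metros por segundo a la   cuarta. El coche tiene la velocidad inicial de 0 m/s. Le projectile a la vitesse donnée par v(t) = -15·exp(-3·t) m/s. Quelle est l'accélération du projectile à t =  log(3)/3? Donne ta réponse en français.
En partant de la vitesse v(t) = -15·exp(-3·t), nous prenons 1 dérivée. La dérivée de la vitesse donne l'accélération: a(t) = 45·exp(-3·t). En utilisant a(t) = 45·exp(-3·t) et en substituant t = log(3)/3, nous trouvons a = 15.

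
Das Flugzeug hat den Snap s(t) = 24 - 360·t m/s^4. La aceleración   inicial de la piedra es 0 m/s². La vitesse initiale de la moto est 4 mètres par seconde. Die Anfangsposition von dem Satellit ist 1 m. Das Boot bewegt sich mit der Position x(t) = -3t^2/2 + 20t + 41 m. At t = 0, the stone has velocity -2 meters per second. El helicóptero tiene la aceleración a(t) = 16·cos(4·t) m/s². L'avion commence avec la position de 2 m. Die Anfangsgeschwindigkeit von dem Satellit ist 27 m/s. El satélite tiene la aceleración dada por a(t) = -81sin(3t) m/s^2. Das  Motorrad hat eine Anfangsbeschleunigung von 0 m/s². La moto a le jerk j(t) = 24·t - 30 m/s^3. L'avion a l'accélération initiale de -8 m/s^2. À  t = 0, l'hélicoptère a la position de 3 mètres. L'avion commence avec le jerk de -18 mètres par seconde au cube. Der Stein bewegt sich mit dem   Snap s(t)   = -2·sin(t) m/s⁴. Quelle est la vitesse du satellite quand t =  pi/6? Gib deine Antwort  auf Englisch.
To solve this, we need to take 1 integral of our acceleration equation a(t) = -81·sin(3·t). The antiderivative of acceleration, with v(0) = 27, gives velocity: v(t) = 27·cos(3·t). Using v(t) = 27·cos(3·t) and substituting t = pi/6, we find v = 0.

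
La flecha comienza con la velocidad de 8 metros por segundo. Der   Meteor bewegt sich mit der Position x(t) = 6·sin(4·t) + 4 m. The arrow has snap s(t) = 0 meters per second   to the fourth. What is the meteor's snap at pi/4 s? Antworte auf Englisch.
We must differentiate our position equation x(t) = 6·sin(4·t) + 4 4 times. Differentiating position, we get velocity: v(t) = 24·cos(4·t). Differentiating velocity, we get acceleration: a(t) = -96·sin(4·t). Taking d/dt of a(t), we find j(t) = -384·cos(4·t). Taking d/dt of j(t), we find s(t) = 1536·sin(4·t). We have snap s(t) = 1536·sin(4·t). Substituting t = pi/4: s(pi/4) = 0.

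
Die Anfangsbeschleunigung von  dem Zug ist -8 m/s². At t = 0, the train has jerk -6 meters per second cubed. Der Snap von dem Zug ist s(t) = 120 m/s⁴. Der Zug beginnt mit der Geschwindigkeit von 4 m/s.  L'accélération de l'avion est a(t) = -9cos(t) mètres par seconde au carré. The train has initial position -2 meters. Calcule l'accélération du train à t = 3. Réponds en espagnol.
Partiendo del snap s(t) = 120, tomamos 2 integrales. Integrando el snap y usando la condición inicial j(0) = -6, obtenemos j(t) = 120·t - 6. Integrando la sacudida y usando la condición inicial a(0) = -8, obtenemos a(t) = 60·t^2 - 6·t - 8. De la ecuación de la aceleración a(t) = 60·t^2 - 6·t - 8, sustituimos t = 3 para obtener a = 514.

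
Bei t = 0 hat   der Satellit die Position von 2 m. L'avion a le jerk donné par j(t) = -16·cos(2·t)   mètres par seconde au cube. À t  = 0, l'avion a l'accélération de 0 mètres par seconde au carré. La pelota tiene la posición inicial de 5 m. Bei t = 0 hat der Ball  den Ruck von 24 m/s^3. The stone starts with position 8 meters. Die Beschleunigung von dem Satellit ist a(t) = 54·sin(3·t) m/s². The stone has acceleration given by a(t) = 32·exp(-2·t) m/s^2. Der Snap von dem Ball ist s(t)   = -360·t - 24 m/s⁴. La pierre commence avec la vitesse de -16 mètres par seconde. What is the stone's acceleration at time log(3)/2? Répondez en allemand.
Wir haben die Beschleunigung a(t) = 32·exp(-2·t). Durch Einsetzen von t = log(3)/2: a(log(3)/2) = 32/3.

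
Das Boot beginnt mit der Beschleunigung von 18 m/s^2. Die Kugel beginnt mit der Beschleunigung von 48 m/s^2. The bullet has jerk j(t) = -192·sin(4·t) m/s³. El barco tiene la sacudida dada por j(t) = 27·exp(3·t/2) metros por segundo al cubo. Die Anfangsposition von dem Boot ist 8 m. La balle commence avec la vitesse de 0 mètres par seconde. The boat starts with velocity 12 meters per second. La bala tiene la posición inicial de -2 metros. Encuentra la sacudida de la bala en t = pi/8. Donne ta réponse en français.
En utilisant j(t) = -192·sin(4·t) et en substituant t = pi/8, nous trouvons j = -192.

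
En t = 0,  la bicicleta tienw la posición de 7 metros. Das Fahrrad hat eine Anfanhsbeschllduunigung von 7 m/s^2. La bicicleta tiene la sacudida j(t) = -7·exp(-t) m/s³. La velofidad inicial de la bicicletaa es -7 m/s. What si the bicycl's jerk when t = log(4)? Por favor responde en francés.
De l'équation du jerk j(t) = -7·exp(-t), nous substituons t = log(4) pour obtenir j = -7/4.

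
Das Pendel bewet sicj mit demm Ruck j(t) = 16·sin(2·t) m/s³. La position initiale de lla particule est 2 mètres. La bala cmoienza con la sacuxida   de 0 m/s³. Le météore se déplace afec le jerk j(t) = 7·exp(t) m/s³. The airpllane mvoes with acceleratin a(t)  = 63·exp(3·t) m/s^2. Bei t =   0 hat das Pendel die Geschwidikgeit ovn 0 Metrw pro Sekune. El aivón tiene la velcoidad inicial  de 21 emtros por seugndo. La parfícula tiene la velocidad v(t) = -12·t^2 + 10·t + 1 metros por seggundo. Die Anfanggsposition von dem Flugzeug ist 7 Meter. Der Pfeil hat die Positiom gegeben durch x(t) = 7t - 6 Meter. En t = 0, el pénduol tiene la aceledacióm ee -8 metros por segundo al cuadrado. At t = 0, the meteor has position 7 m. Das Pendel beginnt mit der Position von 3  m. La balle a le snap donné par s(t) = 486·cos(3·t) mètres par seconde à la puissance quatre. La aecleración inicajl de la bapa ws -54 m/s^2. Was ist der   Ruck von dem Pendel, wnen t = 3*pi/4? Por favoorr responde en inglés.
We have jerk j(t) = 16·sin(2·t). Substituting t = 3*pi/4: j(3*pi/4) = -16.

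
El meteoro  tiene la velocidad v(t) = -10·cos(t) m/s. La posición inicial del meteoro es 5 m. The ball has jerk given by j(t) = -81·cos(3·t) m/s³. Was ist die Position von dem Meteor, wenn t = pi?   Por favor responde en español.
Partiendo de la velocidad v(t) = -10·cos(t), tomamos 1 antiderivada. Tomando ∫v(t)dt y aplicando x(0) = 5, encontramos x(t) = 5 - 10·sin(t). Tenemos la posición x(t) = 5 - 10·sin(t). Sustituyendo t = pi: x(pi) = 5.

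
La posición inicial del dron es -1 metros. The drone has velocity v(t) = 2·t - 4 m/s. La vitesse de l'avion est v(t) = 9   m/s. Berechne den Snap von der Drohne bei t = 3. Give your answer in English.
To solve this, we need to take 3 derivatives of our velocity equation v(t) = 2·t - 4. The derivative of velocity gives acceleration: a(t) = 2. Differentiating acceleration, we get jerk: j(t) = 0. Differentiating jerk, we get snap: s(t) = 0. From the given snap equation s(t) = 0, we substitute t = 3 to get s = 0.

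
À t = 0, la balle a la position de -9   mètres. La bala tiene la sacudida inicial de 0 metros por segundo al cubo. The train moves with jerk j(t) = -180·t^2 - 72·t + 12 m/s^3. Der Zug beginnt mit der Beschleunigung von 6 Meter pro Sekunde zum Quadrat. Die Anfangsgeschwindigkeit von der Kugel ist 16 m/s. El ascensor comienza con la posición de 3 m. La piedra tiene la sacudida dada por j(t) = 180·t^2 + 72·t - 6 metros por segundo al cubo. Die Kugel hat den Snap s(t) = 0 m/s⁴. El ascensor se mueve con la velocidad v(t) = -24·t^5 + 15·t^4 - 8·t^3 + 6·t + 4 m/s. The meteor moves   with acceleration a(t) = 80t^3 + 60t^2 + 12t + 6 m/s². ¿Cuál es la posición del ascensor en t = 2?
Necesitamos integrar nuestra ecuación de la velocidad v(t) = -24·t^5 + 15·t^4 - 8·t^3 + 6·t + 4 1 vez. La antiderivada de la velocidad es la posición. Usando x(0) = 3, obtenemos x(t) = -4·t^6 + 3·t^5 - 2·t^4 + 3·t^2 + 4·t + 3. De la ecuación de la posición x(t) = -4·t^6 + 3·t^5 - 2·t^4 + 3·t^2 + 4·t + 3, sustituimos t = 2 para obtener x = -169.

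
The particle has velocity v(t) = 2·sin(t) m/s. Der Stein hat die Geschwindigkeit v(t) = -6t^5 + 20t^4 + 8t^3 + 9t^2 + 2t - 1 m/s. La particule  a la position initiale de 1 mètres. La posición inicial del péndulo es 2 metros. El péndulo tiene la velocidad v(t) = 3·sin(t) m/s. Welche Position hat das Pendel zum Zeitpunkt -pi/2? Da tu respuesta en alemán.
Wir müssen die Stammfunktion unserer Gleichung für die Geschwindigkeit v(t) = 3·sin(t) 1-mal finden. Die Stammfunktion von der Geschwindigkeit ist die Position. Mit x(0) = 2 erhalten wir x(t) = 5 - 3·cos(t). Mit x(t) = 5 - 3·cos(t) und Einsetzen von t = -pi/2, finden wir x = 5.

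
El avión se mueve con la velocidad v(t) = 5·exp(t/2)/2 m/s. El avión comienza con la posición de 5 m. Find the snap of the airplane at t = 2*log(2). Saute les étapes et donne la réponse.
At t = 2*log(2), s = 5/8.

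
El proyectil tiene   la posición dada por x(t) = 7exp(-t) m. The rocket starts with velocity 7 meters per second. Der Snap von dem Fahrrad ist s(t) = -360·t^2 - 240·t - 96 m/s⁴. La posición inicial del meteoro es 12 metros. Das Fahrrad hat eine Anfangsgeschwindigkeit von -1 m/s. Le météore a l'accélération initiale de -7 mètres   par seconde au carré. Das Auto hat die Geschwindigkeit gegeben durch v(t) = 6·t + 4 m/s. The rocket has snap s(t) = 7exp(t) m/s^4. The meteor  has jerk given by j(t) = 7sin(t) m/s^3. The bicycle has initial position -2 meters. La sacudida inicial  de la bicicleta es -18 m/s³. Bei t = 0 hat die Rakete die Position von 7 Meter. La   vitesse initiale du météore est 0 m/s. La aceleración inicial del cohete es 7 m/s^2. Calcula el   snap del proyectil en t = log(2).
Para resolver esto, necesitamos tomar 4 derivadas de nuestra ecuación de la posición x(t) = 7·exp(-t). La derivada de la posición da la velocidad: v(t) = -7·exp(-t). Tomando d/dt de v(t), encontramos a(t) = 7·exp(-t). La derivada de la aceleración da la sacudida: j(t) = -7·exp(-t). Tomando d/dt de j(t), encontramos s(t) = 7·exp(-t). De la ecuación del snap s(t) = 7·exp(-t), sustituimos t = log(2) para obtener s = 7/2.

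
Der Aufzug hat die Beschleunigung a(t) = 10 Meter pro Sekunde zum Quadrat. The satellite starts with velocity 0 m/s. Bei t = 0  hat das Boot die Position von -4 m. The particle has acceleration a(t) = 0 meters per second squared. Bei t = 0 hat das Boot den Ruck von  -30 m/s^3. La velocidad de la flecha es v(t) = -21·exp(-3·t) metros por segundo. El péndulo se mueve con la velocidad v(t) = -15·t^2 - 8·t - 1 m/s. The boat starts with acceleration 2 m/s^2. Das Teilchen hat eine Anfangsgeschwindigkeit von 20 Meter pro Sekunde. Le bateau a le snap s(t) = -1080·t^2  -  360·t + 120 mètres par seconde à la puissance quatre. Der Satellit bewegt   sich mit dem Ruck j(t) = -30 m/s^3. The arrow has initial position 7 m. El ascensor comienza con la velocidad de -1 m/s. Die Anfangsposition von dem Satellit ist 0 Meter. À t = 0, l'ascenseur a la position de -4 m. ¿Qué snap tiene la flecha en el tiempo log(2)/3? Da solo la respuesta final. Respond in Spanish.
En t = log(2)/3, s = 567/2.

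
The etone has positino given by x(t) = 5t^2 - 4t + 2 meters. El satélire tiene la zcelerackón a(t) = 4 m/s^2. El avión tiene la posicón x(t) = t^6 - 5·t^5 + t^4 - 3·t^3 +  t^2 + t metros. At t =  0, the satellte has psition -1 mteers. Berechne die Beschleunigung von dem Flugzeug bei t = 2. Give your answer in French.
Pour résoudre ceci, nous devons prendre 2 dérivées de notre équation de la position x(t) = t^6 - 5·t^5 + t^4 - 3·t^3 + t^2 + t. En dérivant la position, nous obtenons la vitesse: v(t) = 6·t^5 - 25·t^4 + 4·t^3 - 9·t^2 + 2·t + 1. La dérivée de la vitesse donne l'accélération: a(t) = 30·t^4 - 100·t^3 + 12·t^2 - 18·t + 2. Nous avons l'accélération a(t) = 30·t^4 - 100·t^3 + 12·t^2 - 18·t + 2. En substituant t = 2: a(2) = -306.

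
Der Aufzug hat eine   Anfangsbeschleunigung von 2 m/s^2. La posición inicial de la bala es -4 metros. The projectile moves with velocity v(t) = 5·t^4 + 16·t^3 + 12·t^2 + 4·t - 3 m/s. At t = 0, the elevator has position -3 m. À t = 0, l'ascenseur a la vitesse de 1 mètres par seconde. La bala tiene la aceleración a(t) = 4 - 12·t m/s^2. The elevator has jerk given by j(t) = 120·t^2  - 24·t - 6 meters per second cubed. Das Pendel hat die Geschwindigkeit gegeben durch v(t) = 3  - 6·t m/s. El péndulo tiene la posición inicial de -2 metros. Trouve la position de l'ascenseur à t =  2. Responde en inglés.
We must find the integral of our jerk equation j(t) = 120·t^2 - 24·t - 6 3 times. Integrating jerk and using the initial condition a(0) = 2, we get a(t) = 40·t^3 - 12·t^2 - 6·t + 2. Taking ∫a(t)dt and applying v(0) = 1, we find v(t) = 10·t^4 - 4·t^3 - 3·t^2 + 2·t + 1. The integral of velocity is position. Using x(0) = -3, we get x(t) = 2·t^5 - t^4 - t^3 + t^2 + t - 3. Using x(t) = 2·t^5 - t^4 - t^3 + t^2 + t - 3 and substituting t = 2, we find x = 43.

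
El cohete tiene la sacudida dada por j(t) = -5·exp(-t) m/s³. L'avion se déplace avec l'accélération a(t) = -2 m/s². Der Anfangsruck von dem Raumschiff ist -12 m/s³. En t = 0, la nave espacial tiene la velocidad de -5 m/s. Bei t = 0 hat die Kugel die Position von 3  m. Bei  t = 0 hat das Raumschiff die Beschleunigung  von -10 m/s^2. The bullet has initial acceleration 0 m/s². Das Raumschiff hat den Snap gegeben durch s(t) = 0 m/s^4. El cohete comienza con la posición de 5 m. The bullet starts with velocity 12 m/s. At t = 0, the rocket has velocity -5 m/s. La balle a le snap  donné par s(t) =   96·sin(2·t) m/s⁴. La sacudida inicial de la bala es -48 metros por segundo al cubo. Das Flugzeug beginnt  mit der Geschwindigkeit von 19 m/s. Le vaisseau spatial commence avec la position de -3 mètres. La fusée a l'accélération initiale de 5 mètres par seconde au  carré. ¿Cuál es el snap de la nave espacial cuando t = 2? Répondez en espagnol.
De la ecuación del snap s(t) = 0, sustituimos t = 2 para obtener s = 0.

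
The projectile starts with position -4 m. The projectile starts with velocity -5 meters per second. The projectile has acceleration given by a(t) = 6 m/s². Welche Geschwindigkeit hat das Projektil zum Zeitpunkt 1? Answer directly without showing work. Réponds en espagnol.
v(1) = 1.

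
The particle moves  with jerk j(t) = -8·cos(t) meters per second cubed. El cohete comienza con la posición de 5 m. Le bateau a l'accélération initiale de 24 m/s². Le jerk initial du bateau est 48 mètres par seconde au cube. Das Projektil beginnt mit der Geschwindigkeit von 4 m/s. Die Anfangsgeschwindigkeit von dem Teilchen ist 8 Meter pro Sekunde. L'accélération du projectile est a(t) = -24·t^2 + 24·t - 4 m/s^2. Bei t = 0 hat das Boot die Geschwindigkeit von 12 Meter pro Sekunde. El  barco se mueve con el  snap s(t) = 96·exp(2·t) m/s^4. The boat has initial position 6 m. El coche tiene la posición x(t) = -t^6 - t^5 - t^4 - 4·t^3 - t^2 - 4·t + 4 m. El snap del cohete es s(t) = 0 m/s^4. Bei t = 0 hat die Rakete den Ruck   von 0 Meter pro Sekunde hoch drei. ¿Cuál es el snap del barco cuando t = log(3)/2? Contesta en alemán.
Aus der Gleichung für den Snap s(t) = 96·exp(2·t), setzen wir t = log(3)/2 ein und erhalten s = 288.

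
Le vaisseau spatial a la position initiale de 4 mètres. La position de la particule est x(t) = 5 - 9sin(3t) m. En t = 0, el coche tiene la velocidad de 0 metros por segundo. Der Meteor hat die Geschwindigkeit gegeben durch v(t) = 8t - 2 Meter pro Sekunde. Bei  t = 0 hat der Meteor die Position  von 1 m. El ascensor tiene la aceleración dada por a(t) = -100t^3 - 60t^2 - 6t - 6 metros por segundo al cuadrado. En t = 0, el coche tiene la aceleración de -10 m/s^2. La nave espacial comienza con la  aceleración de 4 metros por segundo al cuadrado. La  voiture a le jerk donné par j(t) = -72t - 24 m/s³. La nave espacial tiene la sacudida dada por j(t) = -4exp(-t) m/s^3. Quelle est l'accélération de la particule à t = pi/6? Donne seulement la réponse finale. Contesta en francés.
La réponse est 81.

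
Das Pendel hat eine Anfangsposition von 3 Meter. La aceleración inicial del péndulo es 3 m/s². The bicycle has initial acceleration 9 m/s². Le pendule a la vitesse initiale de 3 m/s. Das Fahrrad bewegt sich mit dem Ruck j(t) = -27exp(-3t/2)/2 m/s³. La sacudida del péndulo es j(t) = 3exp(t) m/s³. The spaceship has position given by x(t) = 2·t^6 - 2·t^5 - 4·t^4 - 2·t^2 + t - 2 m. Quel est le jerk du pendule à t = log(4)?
En utilisant j(t) = 3·exp(t) et en substituant t = log(4), nous trouvons j = 12.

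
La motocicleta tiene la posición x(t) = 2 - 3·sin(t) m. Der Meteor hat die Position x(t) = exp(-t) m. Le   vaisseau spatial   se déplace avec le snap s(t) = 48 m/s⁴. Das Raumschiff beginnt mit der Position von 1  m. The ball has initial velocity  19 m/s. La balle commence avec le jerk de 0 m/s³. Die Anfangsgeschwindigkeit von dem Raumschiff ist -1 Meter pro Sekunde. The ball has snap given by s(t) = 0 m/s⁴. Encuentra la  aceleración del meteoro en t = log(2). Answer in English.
Starting from position x(t) = exp(-t), we take 2 derivatives. The derivative of position gives velocity: v(t) = -exp(-t). Taking d/dt of v(t), we find a(t) = exp(-t). From the given acceleration equation a(t) = exp(-t), we substitute t = log(2) to get a = 1/2.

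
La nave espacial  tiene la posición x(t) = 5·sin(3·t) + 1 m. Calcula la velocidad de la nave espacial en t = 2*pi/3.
Partiendo de la posición x(t) = 5·sin(3·t) + 1, tomamos 1 derivada. Derivando la posición, obtenemos la velocidad: v(t) = 15·cos(3·t). De la ecuación de la velocidad v(t) = 15·cos(3·t), sustituimos t = 2*pi/3 para obtener v = 15.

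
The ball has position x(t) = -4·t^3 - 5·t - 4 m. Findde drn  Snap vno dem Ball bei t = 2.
Um dies zu lösen, müssen wir 4 Ableitungen unserer Gleichung für die Position x(t) = -4·t^3 - 5·t - 4 nehmen. Mit d/dt von x(t) finden wir v(t) = -12·t^2 - 5. Die Ableitung von der Geschwindigkeit ergibt die Beschleunigung: a(t) = -24·t. Die Ableitung von der Beschleunigung ergibt den Ruck: j(t) = -24. Mit d/dt von j(t) finden wir s(t) = 0. Wir haben den Snap s(t) = 0. Durch Einsetzen von t = 2: s(2) = 0.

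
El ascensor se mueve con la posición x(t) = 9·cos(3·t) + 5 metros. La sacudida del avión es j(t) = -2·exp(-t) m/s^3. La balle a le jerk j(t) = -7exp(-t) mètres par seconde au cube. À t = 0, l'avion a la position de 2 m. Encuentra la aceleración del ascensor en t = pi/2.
Para resolver esto, necesitamos tomar 2 derivadas de nuestra ecuación de la posición x(t) = 9·cos(3·t) + 5. Derivando la posición, obtenemos la velocidad: v(t) = -27·sin(3·t). Derivando la velocidad, obtenemos la aceleración: a(t) = -81·cos(3·t). Tenemos la aceleración a(t) = -81·cos(3·t). Sustituyendo t = pi/2: a(pi/2) = 0.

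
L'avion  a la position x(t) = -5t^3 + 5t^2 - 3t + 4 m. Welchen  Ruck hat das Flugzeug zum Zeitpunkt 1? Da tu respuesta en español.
Partiendo de la posición x(t) = -5·t^3 + 5·t^2 - 3·t + 4, tomamos 3 derivadas. Tomando d/dt de x(t), encontramos v(t) = -15·t^2 + 10·t - 3. Derivando la velocidad, obtenemos la aceleración: a(t) = 10 - 30·t. Tomando d/dt de a(t), encontramos j(t) = -30. Usando j(t) = -30 y sustituyendo t = 1, encontramos j = -30.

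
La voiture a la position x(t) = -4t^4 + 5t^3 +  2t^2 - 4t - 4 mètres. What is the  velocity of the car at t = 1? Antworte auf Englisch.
To solve this, we need to take 1 derivative of our position equation x(t) = -4·t^4 + 5·t^3 + 2·t^2 - 4·t - 4. Differentiating position, we get velocity: v(t) = -16·t^3 + 15·t^2 + 4·t - 4. Using v(t) = -16·t^3 + 15·t^2 + 4·t - 4 and substituting t = 1, we find v = -1.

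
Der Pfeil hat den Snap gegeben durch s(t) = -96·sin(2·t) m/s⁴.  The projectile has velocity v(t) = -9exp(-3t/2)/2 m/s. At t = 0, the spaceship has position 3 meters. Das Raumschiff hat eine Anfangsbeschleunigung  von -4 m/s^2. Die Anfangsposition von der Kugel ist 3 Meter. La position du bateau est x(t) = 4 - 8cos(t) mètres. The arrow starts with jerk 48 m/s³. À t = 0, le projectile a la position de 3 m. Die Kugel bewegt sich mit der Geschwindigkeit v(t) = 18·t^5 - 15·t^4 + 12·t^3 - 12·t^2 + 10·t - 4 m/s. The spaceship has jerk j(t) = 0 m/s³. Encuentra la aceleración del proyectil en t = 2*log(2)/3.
Para resolver esto, necesitamos tomar 1 derivada de nuestra ecuación de la velocidad v(t) = -9·exp(-3·t/2)/2. Tomando d/dt de v(t), encontramos a(t) = 27·exp(-3·t/2)/4. Tenemos la aceleración a(t) = 27·exp(-3·t/2)/4. Sustituyendo t = 2*log(2)/3: a(2*log(2)/3) = 27/8.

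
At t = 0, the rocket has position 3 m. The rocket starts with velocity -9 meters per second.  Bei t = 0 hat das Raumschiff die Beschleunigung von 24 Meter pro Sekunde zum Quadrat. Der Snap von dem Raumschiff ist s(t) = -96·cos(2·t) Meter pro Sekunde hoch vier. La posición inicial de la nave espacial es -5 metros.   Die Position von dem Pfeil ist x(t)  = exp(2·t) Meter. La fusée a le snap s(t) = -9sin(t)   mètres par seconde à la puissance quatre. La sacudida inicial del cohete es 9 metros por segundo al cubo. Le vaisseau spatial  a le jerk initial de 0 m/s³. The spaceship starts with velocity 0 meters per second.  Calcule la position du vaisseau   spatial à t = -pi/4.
Nous devons trouver la primitive de notre équation du snap s(t) = -96·cos(2·t) 4 fois. En intégrant le snap et en utilisant la condition initiale j(0) = 0, nous obtenons j(t) = -48·sin(2·t). La primitive du jerk, avec a(0) = 24, donne l'accélération: a(t) = 24·cos(2·t). En intégrant l'accélération et en utilisant la condition initiale v(0) = 0, nous obtenons v(t) = 12·sin(2·t). En prenant ∫v(t)dt et en appliquant x(0) = -5, nous trouvons x(t) = 1 - 6·cos(2·t). En utilisant x(t) = 1 - 6·cos(2·t) et en substituant t = -pi/4, nous trouvons x = 1.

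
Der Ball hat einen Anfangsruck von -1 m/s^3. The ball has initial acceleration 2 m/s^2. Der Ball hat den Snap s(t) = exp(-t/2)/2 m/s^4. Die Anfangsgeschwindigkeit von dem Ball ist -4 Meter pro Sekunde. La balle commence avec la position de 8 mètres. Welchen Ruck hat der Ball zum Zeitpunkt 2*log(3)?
Wir müssen unsere Gleichung für den Snap s(t) = exp(-t/2)/2 1-mal integrieren. Mit ∫s(t)dt und Anwendung von j(0) = -1, finden wir j(t) = -exp(-t/2). Wir haben den Ruck j(t) = -exp(-t/2). Durch Einsetzen von t = 2*log(3): j(2*log(3)) = -1/3.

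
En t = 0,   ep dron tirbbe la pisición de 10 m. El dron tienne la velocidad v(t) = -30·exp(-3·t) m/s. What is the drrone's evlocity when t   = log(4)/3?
From the given velocity equation v(t) = -30·exp(-3·t), we substitute t = log(4)/3 to get v = -15/2.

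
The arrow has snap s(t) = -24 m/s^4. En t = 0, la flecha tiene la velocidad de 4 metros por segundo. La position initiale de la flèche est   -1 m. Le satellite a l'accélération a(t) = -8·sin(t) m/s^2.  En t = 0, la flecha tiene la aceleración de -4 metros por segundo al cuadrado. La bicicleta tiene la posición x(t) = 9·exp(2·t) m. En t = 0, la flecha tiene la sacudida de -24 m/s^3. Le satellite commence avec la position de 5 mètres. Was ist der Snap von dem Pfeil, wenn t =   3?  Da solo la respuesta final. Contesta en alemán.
Bei t = 3, s = -24.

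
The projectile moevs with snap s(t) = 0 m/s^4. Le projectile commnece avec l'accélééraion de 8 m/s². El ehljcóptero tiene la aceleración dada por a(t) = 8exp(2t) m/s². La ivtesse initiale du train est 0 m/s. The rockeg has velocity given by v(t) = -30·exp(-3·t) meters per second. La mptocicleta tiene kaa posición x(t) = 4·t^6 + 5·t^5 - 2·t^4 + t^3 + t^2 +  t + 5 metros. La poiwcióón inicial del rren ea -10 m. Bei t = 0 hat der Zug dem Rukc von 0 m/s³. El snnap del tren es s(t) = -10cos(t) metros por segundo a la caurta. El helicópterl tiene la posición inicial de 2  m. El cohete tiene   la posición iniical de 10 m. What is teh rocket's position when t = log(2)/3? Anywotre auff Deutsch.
Um dies zu lösen, müssen wir 1 Integral unserer Gleichung für die Geschwindigkeit v(t) = -30·exp(-3·t) finden. Das Integral von der Geschwindigkeit, mit x(0) = 10, ergibt die Position: x(t) = 10·exp(-3·t). Aus der Gleichung für die Position x(t) = 10·exp(-3·t), setzen wir t = log(2)/3 ein und erhalten x = 5.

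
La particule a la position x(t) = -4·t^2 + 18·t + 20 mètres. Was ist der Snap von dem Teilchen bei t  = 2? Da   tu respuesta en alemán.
Um dies zu lösen, müssen wir 4 Ableitungen unserer Gleichung für die Position x(t) = -4·t^2 + 18·t + 20 nehmen. Durch Ableiten von der Position erhalten wir die Geschwindigkeit: v(t) = 18 - 8·t. Durch Ableiten von der Geschwindigkeit erhalten wir die Beschleunigung: a(t) = -8. Durch Ableiten von der Beschleunigung erhalten wir den Ruck: j(t) = 0. Durch Ableiten von dem Ruck erhalten wir den Snap: s(t) = 0. Wir haben den Snap s(t) = 0. Durch Einsetzen von t = 2: s(2) = 0.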